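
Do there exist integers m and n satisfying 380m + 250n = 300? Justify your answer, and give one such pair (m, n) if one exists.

m = 10, n = -14

gcd(380, 250) = 10, and 10 divides 300, so integer solutions exist.
Dividing through by 10 reduces the equation to 38m + 25n = 30.
Euclidean algorithm: 38 = 1·25 + 13, 25 = 1·13 + 12, 13 = 1·12 + 1, 12 = 12·1 + 0.
Working back up the chain: 1 = 13 − 1·12 = 13 − (25 − 1·13) = −25 + 2·13 = −25 + 2·(38 − 1·25) = 2·38 − 3·25. So 38·2 + 25·(-3) = 1.
Scaling by 30 gives the particular solution (m, n) = (60, -90).
Shifting by a multiple of (25, −38) keeps it a solution: m = 60 − 2·25 = 10, n = -90 + 2·38 = -14.
Indeed 380·10 + 250·(-14) = 3800 − 3500 = 300.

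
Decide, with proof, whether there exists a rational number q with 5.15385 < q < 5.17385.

q = 31/6

Multiplying by 6: 6·5.15385 = 30.92310 and 6·5.17385 = 31.04310, so the integer 31 lies strictly between them.
Hence 31/6 is a rational number with 5.15385 < 31/6 < 5.17385.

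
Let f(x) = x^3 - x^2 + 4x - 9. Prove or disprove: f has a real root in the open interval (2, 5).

Evaluate at the endpoints: f(2) = 3, f(5) = 111 — same sign (positive).
The derivative f'(x) = 3x^2 - 2x + 4 is a quadratic with discriminant (-2)² − 4·3·4 = -44 < 0; it never vanishes, so it is always positive (sign of the leading coefficient).
Hence f is strictly increasing on ℝ, and in particular on [2, 5]. A strictly monotone function with same-sign endpoint values stays positive on the whole interval, so f has no zero in (2, 5).

No.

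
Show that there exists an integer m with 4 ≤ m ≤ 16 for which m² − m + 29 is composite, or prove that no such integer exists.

At m = 8: 8² − 8 + 29 = 85 = 5·17, which is composite.

m = 8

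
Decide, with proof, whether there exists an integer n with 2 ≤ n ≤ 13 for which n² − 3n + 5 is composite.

At n = 11: 11² − 3·11 + 5 = 93 = 3·31, which is composite.

n = 11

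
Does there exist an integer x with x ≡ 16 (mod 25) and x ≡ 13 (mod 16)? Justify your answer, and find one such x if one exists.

x = 141

The moduli 25 and 16 are coprime, so by the Chinese Remainder Theorem a unique solution modulo 400 exists.
Any solution of the first congruence is x = 16 + 25t; substituting into the second, 25t ≡ 13 − 16 ≡ 13 (mod 16).
25 ≡ 9 (mod 16), so this reads 9t ≡ 13 (mod 16). To invert 9 modulo 16: 16 = 1·9 + 7, 9 = 1·7 + 2, 7 = 3·2 + 1, 2 = 2·1 + 0, and unwinding, 1 = 7 − 3·2 = 7 − 3·(9 − 1·7) = −3·9 + 4·7 = −3·9 + 4·(16 − 1·9) = 4·16 − 7·9. Thus 9⁻¹ ≡ -7 ≡ 9 (mod 16).
Multiplying by 9: t ≡ 9·13 = 117 ≡ 5 (mod 16).
With t = 5: x = 16 + 25·5 = 141.
Verify: 141 = 5·25 + 16 and 141 = 8·16 + 13. ✓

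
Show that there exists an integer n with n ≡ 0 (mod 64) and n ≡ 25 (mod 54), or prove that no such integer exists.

Both moduli are multiples of 2 = gcd(64, 54), so any solution would satisfy n ≡ 0 and n ≡ 25 modulo 2 simultaneously.
These are incompatible: 0 − 25 = -25 is not divisible by 2.
Hence the system has no solution.

There is no such integer.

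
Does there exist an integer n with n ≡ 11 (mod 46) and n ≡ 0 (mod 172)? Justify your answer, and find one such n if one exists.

gcd(46, 172) = 2. If n ≡ 11 (mod 46) and n ≡ 0 (mod 172), then n ≡ 11 (mod 2) and n ≡ 0 (mod 2).
But 11 mod 2 = 1 while 0 mod 2 = 0, a contradiction.
Therefore no such n exists.

No, no such integer exists.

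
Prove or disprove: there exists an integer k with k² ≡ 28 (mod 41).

Apply Euler's criterion with the prime 41: 28 is a quadratic residue iff 28^20 ≡ 1 (mod 41), and a non-residue iff it is ≡ −1.
Repeated squaring mod 41: 28^2 = 784 ≡ 5; 28^4 ≡ 5² = 25 ≡ 25; 28^8 ≡ 25² = 625 ≡ 10; 28^16 ≡ 10² = 100 ≡ 18.
Since 20 = 16 + 4, 28^20 ≡ 18 · 25; multiplying out mod 41: 18·25 = 450 ≡ 40. Thus 28^20 ≡ 40 ≡ −1 (mod 41).
The value −1 means 28 is a non-residue modulo 41, so k² ≡ 28 (mod 41) is impossible.

No such integer exists.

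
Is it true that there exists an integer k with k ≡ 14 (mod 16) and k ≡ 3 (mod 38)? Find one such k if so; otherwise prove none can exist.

No, no such integer exists.

Both moduli are multiples of 2 = gcd(16, 38), so any solution would satisfy k ≡ 14 and k ≡ 3 modulo 2 simultaneously.
These are incompatible: 14 − 3 = 11 is not divisible by 2.
Hence the system has no solution.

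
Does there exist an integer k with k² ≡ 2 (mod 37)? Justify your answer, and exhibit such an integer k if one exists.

No, no such integer exists.

37 is prime, so by Euler's criterion 2 is a square mod 37 iff 2^((37−1)/2) = 2^18 ≡ 1 (mod 37).
Repeated squaring mod 37: 2^2 = 4 ≡ 4; 2^4 ≡ 4² = 16 ≡ 16; 2^8 ≡ 16² = 256 ≡ 34; 2^16 ≡ 34² = 1156 ≡ 9.
Since 18 = 16 + 2, 2^18 ≡ 9 · 4; multiplying out mod 37: 9·4 = 36 ≡ 36. Thus 2^18 ≡ 36 ≡ −1 (mod 37).
By Euler's criterion 2 is a quadratic non-residue mod 37: no k satisfies k² ≡ 2 (mod 37).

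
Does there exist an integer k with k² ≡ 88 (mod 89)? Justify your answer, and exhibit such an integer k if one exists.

k = 34 works: 34² = 1156, and 1156 − 88 = 1068 = 12·89.

k = 34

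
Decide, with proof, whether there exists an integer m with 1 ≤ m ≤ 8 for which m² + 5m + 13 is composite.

m = 5

At m = 5: 5² + 5·5 + 13 = 63 = 3·21, which is composite.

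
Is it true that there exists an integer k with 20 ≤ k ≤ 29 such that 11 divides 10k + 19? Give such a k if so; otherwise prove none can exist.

There is no such integer k in that range.

For k = 20, 21, …, 29 the values of 10k + 19 modulo 11 are 10, 9, 8, 7, 6, 5, 4, 3, 2, 1 respectively.
Since 0 is absent from this list, 11 ∤ 10k + 19 for every k with 20 ≤ k ≤ 29.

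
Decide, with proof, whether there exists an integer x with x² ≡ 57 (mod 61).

x = 22

Take x = 22. Then 22² = 484 = 7·61 + 57, so 22² ≡ 57 (mod 61).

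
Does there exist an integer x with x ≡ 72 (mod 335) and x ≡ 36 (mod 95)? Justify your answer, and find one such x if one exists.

No, no such integer exists.

Reduce both congruences modulo 5, which divides 335 and 95: they say x ≡ 72 (mod 5) and x ≡ 36 (mod 5).
These are incompatible: 72 − 36 = 36 is not divisible by 5.
Therefore no such x exists.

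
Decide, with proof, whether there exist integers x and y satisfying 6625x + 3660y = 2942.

gcd(6625, 3660) = 5, so every integer of the form 6625x + 3660y is a multiple of 5.
However 2942 leaves remainder 2 on division by 5.
Therefore 6625x + 3660y = 2942 has no solution in integers.

No, no such integers exist.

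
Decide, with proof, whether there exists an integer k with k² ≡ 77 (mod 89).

89 is prime, so by Euler's criterion 77 is a square mod 89 iff 77^((89−1)/2) = 77^44 ≡ 1 (mod 89).
Squaring successively (mod 89): 77^2 = 5929 ≡ 55; 77^4 ≡ 55² = 3025 ≡ 88; 77^8 ≡ 88² = 7744 ≡ 1; 77^16 ≡ 1² = 1 ≡ 1; 77^32 ≡ 1² = 1 ≡ 1.
Since 44 = 32 + 8 + 4, 77^44 ≡ 1 · 1 · 88; multiplying out mod 89: 1·1 = 1 ≡ 1, then 1·88 = 88 ≡ 88. Thus 77^44 ≡ 88 ≡ −1 (mod 89).
The value −1 means 77 is a non-residue modulo 89, so k² ≡ 77 (mod 89) is impossible.

No such integer exists.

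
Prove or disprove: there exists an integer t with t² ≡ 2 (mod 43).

Apply Euler's criterion with the prime 43: 2 is a quadratic residue iff 2^21 ≡ 1 (mod 43), and a non-residue iff it is ≡ −1.
Repeated squaring mod 43: 2^2 = 4 ≡ 4; 2^4 ≡ 4² = 16 ≡ 16; 2^8 ≡ 16² = 256 ≡ 41; 2^16 ≡ 41² = 1681 ≡ 4.
Since 21 = 16 + 4 + 1, 2^21 ≡ 4 · 16 · 2; multiplying out mod 43: 4·16 = 64 ≡ 21, then 21·2 = 42 ≡ 42. Thus 2^21 ≡ 42 ≡ −1 (mod 43).
By Euler's criterion 2 is a quadratic non-residue mod 43: no t satisfies t² ≡ 2 (mod 43).

No, no such integer exists.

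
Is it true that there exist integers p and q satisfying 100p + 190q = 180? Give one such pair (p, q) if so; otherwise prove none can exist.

p = 17, q = -8

Since gcd(100, 190) = 10 and 180 = 10·18, Bézout's identity guarantees a solution.
Dividing through by 10 reduces the equation to 10p + 19q = 18.
Dividing repeatedly: 19 = 1·10 + 9, 10 = 1·9 + 1, 9 = 9·1 + 0.
Back-substituting, 1 = 10 − 1·9 = 10 − (19 − 1·10) = −19 + 2·10; that is, 10·2 + 19·(-1) = 1.
Times 18: 10·36 + 19·(-18) = 18, so (36, -18) solves it.
The general solution is p = 36 + 19k, q = -18 − 10k; taking k = -1 gives the smaller pair p = 17, q = -8.
Indeed 100·17 + 190·(-8) = 1700 − 1520 = 180.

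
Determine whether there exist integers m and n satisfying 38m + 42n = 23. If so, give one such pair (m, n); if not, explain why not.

No such integers exist.

Both 38 and 42 are divisible by gcd(38, 42) = 2, hence so is any combination 38m + 42n.
However 23 leaves remainder 1 on division by 2.
So the equation is unsolvable over ℤ.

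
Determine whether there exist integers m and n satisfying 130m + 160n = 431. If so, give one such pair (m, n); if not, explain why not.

Both 130 and 160 are divisible by gcd(130, 160) = 10, hence so is any combination 130m + 160n.
But 431 = 10·43 + 1, so 10 ∤ 431.
Hence no integers m, n satisfy the equation.

No such integers exist.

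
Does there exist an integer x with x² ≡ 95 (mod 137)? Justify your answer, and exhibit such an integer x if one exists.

137 is prime, so by Euler's criterion 95 is a square mod 137 iff 95^((137−1)/2) = 95^68 ≡ 1 (mod 137).
Squaring successively (mod 137): 95^2 = 9025 ≡ 120; 95^4 ≡ 120² = 14400 ≡ 15; 95^8 ≡ 15² = 225 ≡ 88; 95^16 ≡ 88² = 7744 ≡ 72; 95^32 ≡ 72² = 5184 ≡ 115; 95^64 ≡ 115² = 13225 ≡ 73.
Since 68 = 64 + 4, 95^68 ≡ 73 · 15; multiplying out mod 137: 73·15 = 1095 ≡ 136. Thus 95^68 ≡ 136 ≡ −1 (mod 137).
The value −1 means 95 is a non-residue modulo 137, so x² ≡ 95 (mod 137) is impossible.

No, no such integer exists.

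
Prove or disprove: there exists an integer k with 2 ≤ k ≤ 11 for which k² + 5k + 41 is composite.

At k = 11: 11² + 5·11 + 41 = 217 = 7·31, which is composite.

k = 11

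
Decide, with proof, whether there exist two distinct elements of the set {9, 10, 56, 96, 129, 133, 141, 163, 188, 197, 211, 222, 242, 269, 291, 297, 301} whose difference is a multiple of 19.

No, no such pair exists.

Two integers differ by a multiple of 19 exactly when they have the same residue mod 19. The residues are 9↦9, 10↦10, 56↦18, 96↦1, 129↦15, 133↦0, 141↦8, 163↦11, 188↦17, 197↦7, 211↦2, 222↦13, 242↦14, 269↦3, 291↦6, 297↦12, 301↦16.
No residue repeats among the 17 elements, so no pair has difference ≡ 0 (mod 19).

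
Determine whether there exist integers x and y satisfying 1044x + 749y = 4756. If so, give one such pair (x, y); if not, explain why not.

x = 171, y = -232

Since gcd(1044, 749) = 1, every integer is an integer combination of 1044 and 749.
Dividing repeatedly: 1044 = 1·749 + 295, 749 = 2·295 + 159, 295 = 1·159 + 136, 159 = 1·136 + 23, 136 = 5·23 + 21, 23 = 1·21 + 2, 21 = 10·2 + 1, 2 = 2·1 + 0.
Unwinding: 1 = 21 − 10·2 = 21 − 10·(23 − 1·21) = −10·23 + 11·21 = −10·23 + 11·(136 − 5·23) = 11·136 − 65·23 = 11·136 − 65·(159 − 1·136) = −65·159 + 76·136 = −65·159 + 76·(295 − 1·159) = 76·295 − 141·159 = 76·295 − 141·(749 − 2·295) = −141·749 + 358·295 = −141·749 + 358·(1044 − 1·749) = 358·1044 − 499·749, i.e. 1044·358 + 749·(-499) = 1.
Multiplying through by 4756: x = 358·4756 = 1702648, y = (-499)·4756 = -2373244 is a solution.
Shifting by a multiple of (749, −1044) keeps it a solution: x = 1702648 − 2273·749 = 171, y = -2373244 + 2273·1044 = -232.
Check: 1044·171 + 749·(-232) = 178524 − 173768 = 4756. ✓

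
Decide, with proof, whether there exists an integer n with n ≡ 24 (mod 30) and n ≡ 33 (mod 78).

gcd(30, 78) = 6. If n ≡ 24 (mod 30) and n ≡ 33 (mod 78), then n ≡ 24 (mod 6) and n ≡ 33 (mod 6).
However 24 ≡ 0 and 33 ≡ 3 (mod 6), and 0 ≠ 3.
So no integer satisfies both congruences.

There is no such integer.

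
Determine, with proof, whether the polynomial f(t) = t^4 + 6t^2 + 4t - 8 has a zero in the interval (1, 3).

f has no root in that interval.

f(1) = 3 and f(3) = 139, both positive, so a sign-change argument is unavailable; we show f keeps this sign on the whole interval.
Substitute t = 1 + u, where 0 < u < 2 on the interval. Expanding, f(1 + u) = u^4 + 4u^3 + 12u^2 + 20u + 3.
The nonzero coefficients here are all positive, so for u > 0 every term is positive (or zero), and the constant term 3 is strictly positive.
Therefore f(t) > 0 throughout (1, 3), and f has no zero there.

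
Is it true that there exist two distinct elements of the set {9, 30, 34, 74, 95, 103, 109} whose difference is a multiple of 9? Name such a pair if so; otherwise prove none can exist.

Reduce each element modulo 9: 9↦0, 30↦3, 34↦7, 74↦2, 95↦5, 103↦4, 109↦1.
These 7 residues are pairwise different, hence no difference of two elements is divisible by 9.

No, no such pair exists.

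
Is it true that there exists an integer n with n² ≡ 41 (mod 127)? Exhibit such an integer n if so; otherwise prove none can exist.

Take n = 101. Then 101² = 10201 = 80·127 + 41, so 101² ≡ 41 (mod 127).

n = 101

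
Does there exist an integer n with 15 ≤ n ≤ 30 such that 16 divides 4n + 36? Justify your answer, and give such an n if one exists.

n = 15

n = 15 works, since 4·15 + 36 = 96 = 6·16.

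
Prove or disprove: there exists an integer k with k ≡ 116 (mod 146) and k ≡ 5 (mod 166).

There is no such integer.

Both moduli are multiples of 2 = gcd(146, 166), so any solution would satisfy k ≡ 116 and k ≡ 5 modulo 2 simultaneously.
These are incompatible: 116 − 5 = 111 is not divisible by 2.
Therefore no such k exists.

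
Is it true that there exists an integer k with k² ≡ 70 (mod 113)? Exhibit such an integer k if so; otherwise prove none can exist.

No such integer exists.

Apply Euler's criterion with the prime 113: 70 is a quadratic residue iff 70^56 ≡ 1 (mod 113), and a non-residue iff it is ≡ −1.
Squaring successively (mod 113): 70^2 = 4900 ≡ 41; 70^4 ≡ 41² = 1681 ≡ 99; 70^8 ≡ 99² = 9801 ≡ 83; 70^16 ≡ 83² = 6889 ≡ 109; 70^32 ≡ 109² = 11881 ≡ 16.
Since 56 = 32 + 16 + 8, 70^56 ≡ 16 · 109 · 83; multiplying out mod 113: 16·109 = 1744 ≡ 49, then 49·83 = 4067 ≡ 112. Thus 70^56 ≡ 112 ≡ −1 (mod 113).
By Euler's criterion 70 is a quadratic non-residue mod 113: no k satisfies k² ≡ 70 (mod 113).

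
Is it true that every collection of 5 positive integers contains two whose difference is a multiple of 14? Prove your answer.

No; for instance {46, 47, 48, 49, 50} is a counterexample.

Consider the 5 integers 46, 47, …, 50. They lie in distinct residue classes modulo 14, since 5 ≤ 14.
Any two of them differ by at most 4 < 14 and by at least 1, so no difference is a multiple of 14.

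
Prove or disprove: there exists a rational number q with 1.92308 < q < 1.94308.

q = 27/14

Look for a denominator N such that an integer falls strictly between N·1.92308 and N·1.94308. N = 14 works: 14·1.92308 = 26.92312 < 27 < 27.20312 = 14·1.94308.
Dividing back, 1.92308 < 27/14 < 1.94308, and 27/14 is rational.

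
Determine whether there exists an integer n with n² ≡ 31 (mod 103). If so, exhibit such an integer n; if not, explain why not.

There is no such integer.

Apply Euler's criterion with the prime 103: 31 is a quadratic residue iff 31^51 ≡ 1 (mod 103), and a non-residue iff it is ≡ −1.
Repeated squaring mod 103: 31^2 = 961 ≡ 34; 31^4 ≡ 34² = 1156 ≡ 23; 31^8 ≡ 23² = 529 ≡ 14; 31^16 ≡ 14² = 196 ≡ 93; 31^32 ≡ 93² = 8649 ≡ 100.
Since 51 = 32 + 16 + 2 + 1, 31^51 ≡ 100 · 93 · 34 · 31; multiplying out mod 103: 100·93 = 9300 ≡ 30, then 30·34 = 1020 ≡ 93, then 93·31 = 2883 ≡ 102. Thus 31^51 ≡ 102 ≡ −1 (mod 103).
By Euler's criterion 31 is a quadratic non-residue mod 103: no n satisfies n² ≡ 31 (mod 103).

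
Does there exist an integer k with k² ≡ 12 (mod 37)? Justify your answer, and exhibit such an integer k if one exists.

Take k = 7. Then 7² = 49 = 1·37 + 12, so 7² ≡ 12 (mod 37).

k = 7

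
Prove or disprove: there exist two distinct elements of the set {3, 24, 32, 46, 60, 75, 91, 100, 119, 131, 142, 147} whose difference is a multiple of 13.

No such pair exists.

Residues mod 13: 3↦3, 24↦11, 32↦6, 46↦7, 60↦8, 75↦10, 91↦0, 100↦9, 119↦2, 131↦1, 142↦12, 147↦4.
All 12 residues are distinct, so no two elements differ by a multiple of 13.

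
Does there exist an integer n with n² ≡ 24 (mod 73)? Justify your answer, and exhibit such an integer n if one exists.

n = 30

Take n = 30. Then 30² = 900 = 12·73 + 24, so 30² ≡ 24 (mod 73).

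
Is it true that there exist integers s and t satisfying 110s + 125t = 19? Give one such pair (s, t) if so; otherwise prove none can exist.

No, no such integers exist.

gcd(110, 125) = 5, so every integer of the form 110s + 125t is a multiple of 5.
However 19 leaves remainder 4 on division by 5.
Hence no integers s, t satisfy the equation.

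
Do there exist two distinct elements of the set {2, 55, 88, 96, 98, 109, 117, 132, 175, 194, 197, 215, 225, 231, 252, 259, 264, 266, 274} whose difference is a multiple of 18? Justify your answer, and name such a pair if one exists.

55 mod 18 = 1 and 109 mod 18 = 1, so 109 − 55 = 54 = 3·18.

Yes: 55 and 109.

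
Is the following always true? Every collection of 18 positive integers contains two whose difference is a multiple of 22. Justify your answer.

No; for instance {96, 97, 98, 99, 100, 101, 102, 103, 104, 105, 106, 107, 108, 109, 110, 111, 112, 113} is a counterexample.

Consider the 18 integers 96, 97, …, 113. They lie in distinct residue classes modulo 22, since 18 ≤ 22.
Any two of them differ by at most 17 < 22 and by at least 1, so no difference is a multiple of 22.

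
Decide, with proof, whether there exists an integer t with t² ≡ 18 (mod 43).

43 is prime, so by Euler's criterion 18 is a square mod 43 iff 18^((43−1)/2) = 18^21 ≡ 1 (mod 43).
Repeated squaring mod 43: 18^2 = 324 ≡ 23; 18^4 ≡ 23² = 529 ≡ 13; 18^8 ≡ 13² = 169 ≡ 40; 18^16 ≡ 40² = 1600 ≡ 9.
Since 21 = 16 + 4 + 1, 18^21 ≡ 9 · 13 · 18; multiplying out mod 43: 9·13 = 117 ≡ 31, then 31·18 = 558 ≡ 42. Thus 18^21 ≡ 42 ≡ −1 (mod 43).
By Euler's criterion 18 is a quadratic non-residue mod 43: no t satisfies t² ≡ 18 (mod 43).

No, no such integer exists.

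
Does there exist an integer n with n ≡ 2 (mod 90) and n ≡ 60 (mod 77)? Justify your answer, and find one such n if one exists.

gcd(90, 77) = 1, so the Chinese Remainder Theorem guarantees exactly one residue class mod 6930 satisfying both.
Any solution of the first congruence is n = 2 + 90t; substituting into the second, 90t ≡ 60 − 2 ≡ 58 (mod 77).
90 ≡ 13 (mod 77), so this reads 13t ≡ 58 (mod 77). Since 13·6 = 78 = 1·77 + 1, the inverse of 13 mod 77 is 6.
Therefore t ≡ 6·58 = 348 ≡ 40 (mod 77).
With t = 40: n = 2 + 90·40 = 3602.
Verify: 3602 = 40·90 + 2 and 3602 = 46·77 + 60. ✓

n = 3602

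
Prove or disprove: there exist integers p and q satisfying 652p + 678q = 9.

There are no such integers.

Any value of 652p + 678q is a multiple of gcd(652, 678) = 2.
However 9 leaves remainder 1 on division by 2.
Hence no integers p, q satisfy the equation.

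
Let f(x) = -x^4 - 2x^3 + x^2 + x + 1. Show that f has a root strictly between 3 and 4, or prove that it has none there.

No such root exists.

The endpoint values f(3) = -122 and f(4) = -363 are both negative. Claim: f(x) < 0 for every x in (3, 4).
Shift to the endpoint 3: with x = 3 + u (0 < u < 1), one computes f(3 + u) = -u^4 - 14u^3 - 71u^2 - 155u - 122.
The nonzero coefficients here are all negative, so for u > 0 every term is negative (or zero), and the constant term -122 is strictly negative.
So f is strictly negative on (3, 4); no root exists in the interval.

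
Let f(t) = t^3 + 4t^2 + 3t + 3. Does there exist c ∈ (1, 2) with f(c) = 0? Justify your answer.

No.

f(1) = 11 and f(2) = 33, both positive, so a sign-change argument is unavailable; we show f keeps this sign on the whole interval.
Substitute t = 1 + u, where 0 < u < 1 on the interval. Expanding, f(1 + u) = u^3 + 7u^2 + 14u + 11.
The nonzero coefficients here are all positive, so for u > 0 every term is positive (or zero), and the constant term 11 is strictly positive.
Therefore f(t) > 0 throughout (1, 2), and f has no zero there.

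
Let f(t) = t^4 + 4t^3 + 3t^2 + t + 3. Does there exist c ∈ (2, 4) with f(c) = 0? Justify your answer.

The endpoint values f(2) = 65 and f(4) = 567 are both positive. Claim: f(t) > 0 for every t in (2, 4).
Substitute t = 2 + u, where 0 < u < 2 on the interval. Expanding, f(2 + u) = u^4 + 12u^3 + 51u^2 + 93u + 65.
All 5 nonzero coefficients of this polynomial in u are positive; hence for u > 0 the value is a sum of positive terms (the constant 65 among them).
So f is strictly positive on (2, 4); no root exists in the interval.

f has no root in that interval.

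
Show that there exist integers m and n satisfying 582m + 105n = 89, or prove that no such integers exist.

No, no such integers exist.

Any value of 582m + 105n is a multiple of gcd(582, 105) = 3.
But 89 = 3·29 + 2, so 3 ∤ 89.
Therefore 582m + 105n = 89 has no solution in integers.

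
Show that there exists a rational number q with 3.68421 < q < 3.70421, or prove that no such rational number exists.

q = 37/10

Look for a denominator N such that an integer falls strictly between N·3.68421 and N·3.70421. N = 10 works: 10·3.68421 = 36.84210 < 37 < 37.04210 = 10·3.70421.
So q = 37/10 works: it is a ratio of integers, and dividing 10·3.68421 < 37 < 10·3.70421 through by 10 gives 3.68421 < 37/10 < 3.70421.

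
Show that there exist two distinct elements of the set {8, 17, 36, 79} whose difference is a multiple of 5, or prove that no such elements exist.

Residues mod 5: 8↦3, 17↦2, 36↦1, 79↦4.
These 4 residues are pairwise different, hence no difference of two elements is divisible by 5.

No, no such pair exists.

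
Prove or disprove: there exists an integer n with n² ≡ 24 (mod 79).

79 is prime, so by Euler's criterion 24 is a square mod 79 iff 24^((79−1)/2) = 24^39 ≡ 1 (mod 79).
Squaring successively (mod 79): 24^2 = 576 ≡ 23; 24^4 ≡ 23² = 529 ≡ 55; 24^8 ≡ 55² = 3025 ≡ 23; 24^16 ≡ 23² = 529 ≡ 55; 24^32 ≡ 55² = 3025 ≡ 23.
Since 39 = 32 + 4 + 2 + 1, 24^39 ≡ 23 · 55 · 23 · 24; multiplying out mod 79: 23·55 = 1265 ≡ 1, then 1·23 = 23 ≡ 23, then 23·24 = 552 ≡ 78. Thus 24^39 ≡ 78 ≡ −1 (mod 79).
The value −1 means 24 is a non-residue modulo 79, so n² ≡ 24 (mod 79) is impossible.

No, no such integer exists.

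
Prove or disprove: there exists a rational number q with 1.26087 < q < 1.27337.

q = 14/11

Look for a denominator N such that an integer falls strictly between N·1.26087 and N·1.27337. N = 11 works: 11·1.26087 = 13.86957 < 14 < 14.00707 = 11·1.27337.
Hence 14/11 is a rational number with 1.26087 < 14/11 < 1.27337.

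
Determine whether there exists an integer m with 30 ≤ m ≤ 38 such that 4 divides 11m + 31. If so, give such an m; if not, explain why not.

m = 31

At m = 30 the value 361 is not a multiple of 4. Try m = 31: 11·31 + 31 = 372 = 93·4, which is divisible by 4.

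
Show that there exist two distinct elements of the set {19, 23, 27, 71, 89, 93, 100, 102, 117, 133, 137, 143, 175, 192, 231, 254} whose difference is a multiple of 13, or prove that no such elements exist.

Both 19 and 71 leave remainder 6 on division by 13; their difference 52 = 4·13 is a multiple of 13.

Yes: 19 and 71.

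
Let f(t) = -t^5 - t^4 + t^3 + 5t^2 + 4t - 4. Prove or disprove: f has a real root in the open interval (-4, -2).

f has no root in that interval.

f(-4) = 764 and f(-2) = 16, both positive, so a sign-change argument is unavailable; we show f keeps this sign on the whole interval.
Shift to the endpoint -2: with t = -2 − u (0 < u < 2), one computes f(-2 − u) = u^5 + 9u^4 + 31u^3 + 55u^2 + 52u + 16.
All 6 nonzero coefficients of this polynomial in u are positive; hence for u > 0 the value is a sum of positive terms (the constant 16 among them).
So f is strictly positive on (-4, -2); no root exists in the interval.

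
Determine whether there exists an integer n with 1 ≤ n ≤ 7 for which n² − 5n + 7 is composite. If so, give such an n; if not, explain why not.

n = 7

At n = 7: 7² − 5·7 + 7 = 21 = 3·7, which is composite.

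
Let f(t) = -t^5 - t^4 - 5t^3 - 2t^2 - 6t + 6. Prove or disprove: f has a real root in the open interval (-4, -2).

f(-4) = 1086 and f(-2) = 66, both positive, so a sign-change argument is unavailable; we show f keeps this sign on the whole interval.
Substitute t = -2 − u, where 0 < u < 2 on the interval. Expanding, f(-2 − u) = u^5 + 9u^4 + 37u^3 + 84u^2 + 106u + 66.
All 6 nonzero coefficients of this polynomial in u are positive; hence for u > 0 the value is a sum of positive terms (the constant 66 among them).
So f is strictly positive on (-4, -2); no root exists in the interval.

f has no root in that interval.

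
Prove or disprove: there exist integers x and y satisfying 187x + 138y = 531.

187 and 138 are coprime, so 187x + 138y ranges over all of ℤ.
Run the Euclidean algorithm on 187 and 138: 187 = 1·138 + 49, 138 = 2·49 + 40, 49 = 1·40 + 9, 40 = 4·9 + 4, 9 = 2·4 + 1, 4 = 4·1 + 0.
Working back up the chain: 1 = 9 − 2·4 = 9 − 2·(40 − 4·9) = −2·40 + 9·9 = −2·40 + 9·(49 − 1·40) = 9·49 − 11·40 = 9·49 − 11·(138 − 2·49) = −11·138 + 31·49 = −11·138 + 31·(187 − 1·138) = 31·187 − 42·138. So 187·31 + 138·(-42) = 1.
Multiplying through by 531: x = 31·531 = 16461, y = (-42)·531 = -22302 is a solution.
The general solution is x = 16461 + 138k, y = -22302 − 187k; taking k = -119 gives the smaller pair x = 39, y = -49.
Indeed 187·39 + 138·(-49) = 7293 − 6762 = 531.

x = 39, y = -49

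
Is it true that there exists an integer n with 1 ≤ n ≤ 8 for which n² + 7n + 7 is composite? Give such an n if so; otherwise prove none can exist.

At n = 7: 7² + 7·7 + 7 = 105 = 3·35, which is composite.

n = 7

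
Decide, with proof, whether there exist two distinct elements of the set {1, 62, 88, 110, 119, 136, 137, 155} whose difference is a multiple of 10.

Residues mod 10: 1↦1, 62↦2, 88↦8, 110↦0, 119↦9, 136↦6, 137↦7, 155↦5.
All 8 residues are distinct, so no two elements differ by a multiple of 10.

There is no such pair.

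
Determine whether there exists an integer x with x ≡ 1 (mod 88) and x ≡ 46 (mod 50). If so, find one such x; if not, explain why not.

gcd(88, 50) = 2. If x ≡ 1 (mod 88) and x ≡ 46 (mod 50), then x ≡ 1 (mod 2) and x ≡ 46 (mod 2).
However 1 ≡ 1 and 46 ≡ 0 (mod 2), and 1 ≠ 0.
Hence the system has no solution.

No such integer exists.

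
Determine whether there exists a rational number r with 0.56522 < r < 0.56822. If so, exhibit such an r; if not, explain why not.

Look for a denominator N such that an integer falls strictly between N·0.56522 and N·0.56822. N = 30 works: 30·0.56522 = 16.95660 < 17 < 17.04660 = 30·0.56822.
So r = 17/30 works: it is a ratio of integers, and dividing 30·0.56522 < 17 < 30·0.56822 through by 30 gives 0.56522 < 17/30 < 0.56822.

r = 17/30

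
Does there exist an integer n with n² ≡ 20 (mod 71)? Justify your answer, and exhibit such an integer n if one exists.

n = 34 works: 34² = 1156, and 1156 − 20 = 1136 = 16·71.

n = 34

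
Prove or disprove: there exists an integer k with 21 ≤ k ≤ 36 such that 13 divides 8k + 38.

k = 31 works, since 8·31 + 38 = 286 = 22·13.

k = 31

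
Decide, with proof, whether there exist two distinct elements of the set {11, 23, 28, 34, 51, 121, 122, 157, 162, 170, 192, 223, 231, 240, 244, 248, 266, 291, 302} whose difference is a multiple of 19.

There is no such pair.

Reduce each element modulo 19: 11↦11, 23↦4, 28↦9, 34↦15, 51↦13, 121↦7, 122↦8, 157↦5, 162↦10, 170↦18, 192↦2, 223↦14, 231↦3, 240↦12, 244↦16, 248↦1, 266↦0, 291↦6, 302↦17.
All 19 residues are distinct, so no two elements differ by a multiple of 19.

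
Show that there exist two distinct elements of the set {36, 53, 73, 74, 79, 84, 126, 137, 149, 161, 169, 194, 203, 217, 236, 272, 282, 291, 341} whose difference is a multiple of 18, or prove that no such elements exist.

Reduce each element mod 18: 36↦0, 53↦17, 73↦1, 74↦2, 79↦7, 84↦12, 126↦0, 137↦11, 149↦5, 161↦17, 169↦7, 194↦14, 203↦5, 217↦1, 236↦2, 272↦2, 282↦12, 291↦3, 341↦17. The residue 0 repeats (at 36 and 126), and 126 − 36 = 90 = 5·18.

Yes: 36 and 126.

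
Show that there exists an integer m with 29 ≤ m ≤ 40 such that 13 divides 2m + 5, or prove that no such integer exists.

m = 30

At m = 30 we get 2·30 + 5 = 65, and 65 = 13·5.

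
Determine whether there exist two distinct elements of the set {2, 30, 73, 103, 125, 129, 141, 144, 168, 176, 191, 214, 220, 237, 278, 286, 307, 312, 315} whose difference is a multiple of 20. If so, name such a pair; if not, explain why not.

No such pair exists.

Reduce each element modulo 20: 2↦2, 30↦10, 73↦13, 103↦3, 125↦5, 129↦9, 141↦1, 144↦4, 168↦8, 176↦16, 191↦11, 214↦14, 220↦0, 237↦17, 278↦18, 286↦6, 307↦7, 312↦12, 315↦15.
All 19 residues are distinct, so no two elements differ by a multiple of 20.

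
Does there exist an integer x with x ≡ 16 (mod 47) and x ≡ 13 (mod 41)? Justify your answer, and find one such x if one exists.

The moduli 47 and 41 are coprime, so by the Chinese Remainder Theorem a unique solution modulo 1927 exists.
Any solution of the first congruence is x = 16 + 47t; substituting into the second, 47t ≡ 13 − 16 ≡ 38 (mod 41).
47 ≡ 6 (mod 41), so this reads 6t ≡ 38 (mod 41). Invert 6 mod 41 by the Euclidean algorithm: 41 = 6·6 + 5, 6 = 1·5 + 1, 5 = 5·1 + 0; back-substituting, 1 = 6 − 1·5 = 6 − (41 − 6·6) = −41 + 7·6. Hence 6·7 ≡ 1, so 6⁻¹ ≡ 7 (mod 41).
Therefore t ≡ 7·38 = 266 ≡ 20 (mod 41).
With t = 20: x = 16 + 47·20 = 956.
Verify: 956 = 20·47 + 16 and 956 = 23·41 + 13. ✓

x = 956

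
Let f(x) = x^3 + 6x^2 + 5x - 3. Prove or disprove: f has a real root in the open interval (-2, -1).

Yes, f has a root in the interval.

f(-2) = 3 and f(-1) = -3, which have opposite signs.
f is continuous everywhere (it is a polynomial), in particular on [-2, -1].
By the Intermediate Value Theorem, f takes the value 0 somewhere in the open interval.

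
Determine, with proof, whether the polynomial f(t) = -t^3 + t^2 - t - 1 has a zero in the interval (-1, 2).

Such a root exists.

f(-1) = 2 and f(2) = -7, which have opposite signs.
As a polynomial, f is continuous on every closed interval.
By the Intermediate Value Theorem, f takes the value 0 somewhere in the open interval.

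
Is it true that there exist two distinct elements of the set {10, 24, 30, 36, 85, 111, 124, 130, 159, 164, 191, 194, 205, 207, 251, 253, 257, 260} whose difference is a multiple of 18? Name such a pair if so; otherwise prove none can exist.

There is no such pair.

Reduce each element modulo 18: 10↦10, 24↦6, 30↦12, 36↦0, 85↦13, 111↦3, 124↦16, 130↦4, 159↦15, 164↦2, 191↦11, 194↦14, 205↦7, 207↦9, 251↦17, 253↦1, 257↦5, 260↦8.
These 18 residues are pairwise different, hence no difference of two elements is divisible by 18.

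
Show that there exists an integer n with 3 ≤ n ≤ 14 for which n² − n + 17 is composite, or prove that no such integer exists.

No such integer n in that range exists.

The values for n = 3, 4, …, 14 are 23, 29, 37, 47, 59, 73, 89, 107, 127, 149, 173, 199, and each of these is prime.
So no value in the range makes the expression composite.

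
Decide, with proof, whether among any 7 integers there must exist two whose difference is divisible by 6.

There are exactly 6 possible remainders on division by 6.
Since 7 > 6, two of the 7 integers must share a residue class by the pigeonhole principle; call them a and b.
Equal remainders mean a − b ≡ 0 (mod 6), so 6 divides their difference.

Yes, this is always true.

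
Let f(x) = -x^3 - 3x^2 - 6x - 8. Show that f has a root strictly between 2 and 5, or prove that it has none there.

Evaluate at the endpoints: f(2) = -40, f(5) = -238 — same sign (negative).
The derivative f'(x) = -3x^2 - 6x - 6 is a quadratic with discriminant (-6)² − 4·(-3)·(-6) = -36 < 0; it never vanishes, so it is always negative (sign of the leading coefficient).
Hence f is strictly decreasing on ℝ, and in particular on [2, 5]. A strictly monotone function with same-sign endpoint values stays negative on the whole interval, so f has no zero in (2, 5).

f has no root in that interval.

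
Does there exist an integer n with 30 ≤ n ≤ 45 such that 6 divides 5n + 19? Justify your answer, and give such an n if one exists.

At n = 30 the value 169 is not a multiple of 6. n = 31 works, since 5·31 + 19 = 174 = 29·6.

n = 31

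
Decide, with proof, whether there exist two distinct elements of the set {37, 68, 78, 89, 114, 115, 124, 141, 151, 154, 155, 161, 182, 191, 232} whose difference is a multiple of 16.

No such pair exists.

Two integers differ by a multiple of 16 exactly when they have the same residue mod 16. The residues are 37↦5, 68↦4, 78↦14, 89↦9, 114↦2, 115↦3, 124↦12, 141↦13, 151↦7, 154↦10, 155↦11, 161↦1, 182↦6, 191↦15, 232↦8.
No residue repeats among the 15 elements, so no pair has difference ≡ 0 (mod 16).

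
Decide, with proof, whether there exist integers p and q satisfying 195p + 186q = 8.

No, no such integers exist.

Any value of 195p + 186q is a multiple of gcd(195, 186) = 3.
But 8 = 3·2 + 2, so 3 ∤ 8.
So the equation is unsolvable over ℤ.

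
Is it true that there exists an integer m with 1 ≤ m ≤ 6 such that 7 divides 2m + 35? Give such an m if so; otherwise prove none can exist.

At m = 1, 2·1 + 35 = 37 ≡ 2 (mod 7), and each step in m adds 2, giving residues 2, 4, 6, 1, 3, 5 for m = 1, 2, …, 6.
The residue 0 does not occur, so no m in [1, 6] makes 2m + 35 a multiple of 7.

No such integer m in that range exists.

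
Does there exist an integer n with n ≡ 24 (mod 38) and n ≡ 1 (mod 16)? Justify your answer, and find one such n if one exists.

There is no such integer.

gcd(38, 16) = 2. If n ≡ 24 (mod 38) and n ≡ 1 (mod 16), then n ≡ 24 (mod 2) and n ≡ 1 (mod 2).
These are incompatible: 24 − 1 = 23 is not divisible by 2.
Hence the system has no solution.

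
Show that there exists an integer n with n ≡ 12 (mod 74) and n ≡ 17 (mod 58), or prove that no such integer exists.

Both moduli are multiples of 2 = gcd(74, 58), so any solution would satisfy n ≡ 12 and n ≡ 17 modulo 2 simultaneously.
But 12 mod 2 = 0 while 17 mod 2 = 1, a contradiction.
So no integer satisfies both congruences.

No such integer exists.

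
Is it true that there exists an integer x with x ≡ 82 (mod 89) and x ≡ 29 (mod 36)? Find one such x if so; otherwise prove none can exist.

x = 3197

gcd(89, 36) = 1, so the Chinese Remainder Theorem guarantees exactly one residue class mod 3204 satisfying both.
Write x = 82 + 89t and require 82 + 89t ≡ 29 (mod 36), i.e. 89t ≡ 19 (mod 36).
89 ≡ 17 (mod 36), so this reads 17t ≡ 19 (mod 36). Invert 17 mod 36 by the Euclidean algorithm: 36 = 2·17 + 2, 17 = 8·2 + 1, 2 = 2·1 + 0; back-substituting, 1 = 17 − 8·2 = 17 − 8·(36 − 2·17) = −8·36 + 17·17. Hence 17·17 ≡ 1, so 17⁻¹ ≡ 17 (mod 36).
Multiplying by 17: t ≡ 17·19 = 323 ≡ 35 (mod 36).
Taking t = 35 gives x = 82 + 89·35 = 3197.
Check: 3197 mod 89 = 82, 3197 mod 36 = 29. ✓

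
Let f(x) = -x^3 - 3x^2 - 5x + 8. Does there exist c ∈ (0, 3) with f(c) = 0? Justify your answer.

f(0) = 8 and f(3) = -61, which have opposite signs.
f is continuous everywhere (it is a polynomial), in particular on [0, 3].
By the Intermediate Value Theorem, f takes the value 0 somewhere in the open interval.

Yes, such a c exists.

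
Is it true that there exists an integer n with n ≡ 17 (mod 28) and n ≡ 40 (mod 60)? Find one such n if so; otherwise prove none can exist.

gcd(28, 60) = 4. If n ≡ 17 (mod 28) and n ≡ 40 (mod 60), then n ≡ 17 (mod 4) and n ≡ 40 (mod 4).
But 17 mod 4 = 1 while 40 mod 4 = 0, a contradiction.
Hence the system has no solution.

There is no such integer.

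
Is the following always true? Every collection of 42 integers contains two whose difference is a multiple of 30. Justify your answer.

There are exactly 30 possible remainders on division by 30.
Since 42 > 30, two of the 42 integers must share a residue class by the pigeonhole principle; call them a and b.
Equal remainders mean a − b ≡ 0 (mod 30), so 30 divides their difference.

Yes.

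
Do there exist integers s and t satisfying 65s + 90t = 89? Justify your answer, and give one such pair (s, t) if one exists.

No such integers exist.

Both 65 and 90 are divisible by gcd(65, 90) = 5, hence so is any combination 65s + 90t.
But 89 = 5·17 + 4, so 5 ∤ 89.
Therefore 65s + 90t = 89 has no solution in integers.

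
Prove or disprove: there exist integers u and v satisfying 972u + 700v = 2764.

u = 162, v = -221

gcd(972, 700) = 4, and 4 divides 2764, so integer solutions exist.
Dividing through by 4 reduces the equation to 243u + 175v = 691.
Run the Euclidean algorithm on 243 and 175: 243 = 1·175 + 68, 175 = 2·68 + 39, 68 = 1·39 + 29, 39 = 1·29 + 10, 29 = 2·10 + 9, 10 = 1·9 + 1, 9 = 9·1 + 0.
Working back up the chain: 1 = 10 − 1·9 = 10 − (29 − 2·10) = −29 + 3·10 = −29 + 3·(39 − 1·29) = 3·39 − 4·29 = 3·39 − 4·(68 − 1·39) = −4·68 + 7·39 = −4·68 + 7·(175 − 2·68) = 7·175 − 18·68 = 7·175 − 18·(243 − 1·175) = −18·243 + 25·175. So 243·(-18) + 175·25 = 1.
Times 691: 243·(-12438) + 175·17275 = 691, so (-12438, 17275) solves it.
The general solution is u = -12438 + 175k, v = 17275 − 243k; taking k = 72 gives the smaller pair u = 162, v = -221.
Check: 972·162 + 700·(-221) = 157464 − 154700 = 2764. ✓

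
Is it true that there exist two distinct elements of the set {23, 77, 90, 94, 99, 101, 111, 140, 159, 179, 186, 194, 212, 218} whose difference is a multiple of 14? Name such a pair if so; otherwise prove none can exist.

Reduce each element modulo 14: 23↦9, 77↦7, 90↦6, 94↦10, 99↦1, 101↦3, 111↦13, 140↦0, 159↦5, 179↦11, 186↦4, 194↦12, 212↦2, 218↦8.
All 14 residues are distinct, so no two elements differ by a multiple of 14.

There is no such pair.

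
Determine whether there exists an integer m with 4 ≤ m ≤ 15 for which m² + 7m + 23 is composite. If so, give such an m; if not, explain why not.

At m = 8: 8² + 7·8 + 23 = 143 = 11·13, which is composite.

m = 8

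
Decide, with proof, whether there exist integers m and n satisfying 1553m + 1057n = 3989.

m = 918, n = -1345

Since gcd(1553, 1057) = 1, every integer is an integer combination of 1553 and 1057.
Run the Euclidean algorithm on 1553 and 1057: 1553 = 1·1057 + 496, 1057 = 2·496 + 65, 496 = 7·65 + 41, 65 = 1·41 + 24, 41 = 1·24 + 17, 24 = 1·17 + 7, 17 = 2·7 + 3, 7 = 2·3 + 1, 3 = 3·1 + 0.
Back-substituting, 1 = 7 − 2·3 = 7 − 2·(17 − 2·7) = −2·17 + 5·7 = −2·17 + 5·(24 − 1·17) = 5·24 − 7·17 = 5·24 − 7·(41 − 1·24) = −7·41 + 12·24 = −7·41 + 12·(65 − 1·41) = 12·65 − 19·41 = 12·65 − 19·(496 − 7·65) = −19·496 + 145·65 = −19·496 + 145·(1057 − 2·496) = 145·1057 − 309·496 = 145·1057 − 309·(1553 − 1·1057) = −309·1553 + 454·1057; that is, 1553·(-309) + 1057·454 = 1.
Times 3989: 1553·(-1232601) + 1057·1811006 = 3989, so (-1232601, 1811006) solves it.
Adding 1167·1057 to m and subtracting 1167·1553 from n gives the tidier solution (918, -1345).
Check: 1553·918 + 1057·(-1345) = 1425654 − 1421665 = 3989. ✓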